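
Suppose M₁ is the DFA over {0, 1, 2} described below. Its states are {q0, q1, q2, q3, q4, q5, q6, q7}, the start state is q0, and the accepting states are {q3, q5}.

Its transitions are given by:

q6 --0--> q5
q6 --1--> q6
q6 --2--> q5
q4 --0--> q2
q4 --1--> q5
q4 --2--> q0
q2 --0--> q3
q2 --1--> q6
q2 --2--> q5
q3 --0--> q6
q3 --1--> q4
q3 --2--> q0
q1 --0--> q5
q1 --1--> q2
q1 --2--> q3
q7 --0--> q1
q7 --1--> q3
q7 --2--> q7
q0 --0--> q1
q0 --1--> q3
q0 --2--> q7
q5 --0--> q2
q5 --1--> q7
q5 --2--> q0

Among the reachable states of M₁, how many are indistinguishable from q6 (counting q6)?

Every state is reachable, so we keep all 8.
Start with accepting vs non-accepting: {q3,q5} | {q0,q1,q2,q4,q6,q7}.
Split {q0,q1,q2,q4,q6,q7} by δ(·,0) → {q0,q4,q7} and {q1,q2,q6}.
No further refinement is possible. Final partition (3 blocks): {q3,q5} | {q0,q4,q7} | {q1,q2,q6}.
State q6 belongs to the block {q1,q2,q6}, which has 3 states.

3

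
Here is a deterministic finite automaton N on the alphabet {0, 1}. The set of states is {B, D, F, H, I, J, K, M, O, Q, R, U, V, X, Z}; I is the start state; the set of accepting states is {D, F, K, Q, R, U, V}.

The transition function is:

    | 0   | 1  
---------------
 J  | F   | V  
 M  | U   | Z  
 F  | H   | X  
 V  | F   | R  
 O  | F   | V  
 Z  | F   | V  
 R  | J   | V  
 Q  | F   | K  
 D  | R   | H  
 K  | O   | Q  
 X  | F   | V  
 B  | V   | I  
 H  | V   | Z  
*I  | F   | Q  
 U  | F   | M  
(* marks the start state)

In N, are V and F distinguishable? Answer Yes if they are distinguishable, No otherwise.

First remove the unreachable states {B,D,M,U}; 11 states remain.
P0 = {F,K,Q,R,V} | {H,I,J,O,X,Z}.
Split {F,K,Q,R,V} by δ(·,0) → {F,K,R} and {Q,V}.
On input 1, block {F,K,R} splits into {K,R} and {F}.
Split {H,I,J,O,X,Z} by δ(·,0) → {I,J,O,X,Z} and {H}.
The partition is now stable with 5 blocks: {K,R} | {I,J,O,X,Z} | {Q,V} | {F} | {H}.
V and F end up in different blocks, so they are distinguishable. For instance, the string '0' is accepted from only V.

Yes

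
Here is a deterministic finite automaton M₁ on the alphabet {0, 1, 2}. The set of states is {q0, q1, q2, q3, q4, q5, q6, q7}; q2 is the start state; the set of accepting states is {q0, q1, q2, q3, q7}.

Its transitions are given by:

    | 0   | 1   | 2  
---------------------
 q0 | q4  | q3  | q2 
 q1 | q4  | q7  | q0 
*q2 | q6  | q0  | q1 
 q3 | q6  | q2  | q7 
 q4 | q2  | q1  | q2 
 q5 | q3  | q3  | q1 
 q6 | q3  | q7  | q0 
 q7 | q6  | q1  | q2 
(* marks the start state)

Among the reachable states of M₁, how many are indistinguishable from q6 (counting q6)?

First remove the unreachable states {q5}; 7 states remain.
Initial partition by acceptance: {q0,q1,q2,q3,q7} | {q4,q6}.
No further refinement is possible. Final partition (2 blocks): {q0,q1,q2,q3,q7} | {q4,q6}.
The equivalence class containing q6 is {q4,q6}, of size 2.

2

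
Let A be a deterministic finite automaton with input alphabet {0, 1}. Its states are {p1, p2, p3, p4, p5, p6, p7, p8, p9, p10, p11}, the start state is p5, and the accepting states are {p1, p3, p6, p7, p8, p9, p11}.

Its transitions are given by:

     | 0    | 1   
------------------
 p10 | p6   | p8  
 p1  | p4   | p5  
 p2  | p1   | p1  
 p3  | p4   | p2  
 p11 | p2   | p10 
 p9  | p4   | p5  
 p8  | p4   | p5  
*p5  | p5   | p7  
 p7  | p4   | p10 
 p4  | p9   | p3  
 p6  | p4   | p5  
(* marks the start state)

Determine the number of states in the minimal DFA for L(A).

5

Reachable states from the start: {p1,p2,p3,p4,p5,p6,p7,p8,p9,p10}. Unreachable: {p11} — drop them.
Start with accepting vs non-accepting: {p1,p3,p6,p7,p8,p9} | {p2,p4,p5,p10}.
Split {p2,p4,p5,p10} by δ(·,0) → {p2,p4,p10} and {p5}.
On input 1, block {p1,p3,p6,p7,p8,p9} splits into {p1,p6,p8,p9} and {p3,p7}.
On input 1, block {p2,p4,p10} splits into {p2,p10} and {p4}.
No further refinement is possible. Final partition (5 blocks): {p1,p6,p8,p9} | {p2,p10} | {p5} | {p3,p7} | {p4}.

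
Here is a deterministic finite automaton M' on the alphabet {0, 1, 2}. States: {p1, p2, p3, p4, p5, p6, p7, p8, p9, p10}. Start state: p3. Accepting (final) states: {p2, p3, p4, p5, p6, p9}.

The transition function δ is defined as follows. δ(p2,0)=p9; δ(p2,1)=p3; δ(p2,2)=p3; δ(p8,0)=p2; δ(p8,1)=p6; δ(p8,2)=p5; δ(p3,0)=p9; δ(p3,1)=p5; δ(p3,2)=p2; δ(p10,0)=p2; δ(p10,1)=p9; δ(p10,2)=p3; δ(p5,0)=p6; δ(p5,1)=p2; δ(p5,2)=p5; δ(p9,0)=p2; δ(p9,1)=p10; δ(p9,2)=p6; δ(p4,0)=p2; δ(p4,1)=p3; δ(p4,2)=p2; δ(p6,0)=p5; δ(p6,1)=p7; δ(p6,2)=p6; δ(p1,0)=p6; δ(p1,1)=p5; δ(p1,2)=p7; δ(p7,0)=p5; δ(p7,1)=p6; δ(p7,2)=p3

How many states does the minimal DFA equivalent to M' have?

3

Reachable states from the start: {p2,p3,p5,p6,p7,p9,p10}. Unreachable: {p1,p4,p8} — drop them.
Start with accepting vs non-accepting: {p2,p3,p5,p6,p9} | {p7,p10}.
Refine {p2,p3,p5,p6,p9} on symbol 1: members go to different blocks, giving {p2,p3,p5} and {p6,p9}.
Stable partition: {p2,p3,p5} | {p7,p10} | {p6,p9} — 3 equivalence classes.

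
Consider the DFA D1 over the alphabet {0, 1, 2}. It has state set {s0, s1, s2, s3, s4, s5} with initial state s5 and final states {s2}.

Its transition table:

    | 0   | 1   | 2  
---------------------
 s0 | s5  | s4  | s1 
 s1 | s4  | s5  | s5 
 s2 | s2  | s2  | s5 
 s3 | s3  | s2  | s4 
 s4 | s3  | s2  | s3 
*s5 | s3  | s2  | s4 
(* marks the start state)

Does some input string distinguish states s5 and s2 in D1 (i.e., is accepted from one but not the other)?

Yes

States {s0,s1} cannot be reached from the start state, so discard them.
Start with accepting vs non-accepting: {s2} | {s3,s4,s5}.
The partition is now stable with 2 blocks: {s2} | {s3,s4,s5}.
s5 and s2 end up in different blocks, so they are distinguishable. For instance, the string 'ε' is accepted from only s2.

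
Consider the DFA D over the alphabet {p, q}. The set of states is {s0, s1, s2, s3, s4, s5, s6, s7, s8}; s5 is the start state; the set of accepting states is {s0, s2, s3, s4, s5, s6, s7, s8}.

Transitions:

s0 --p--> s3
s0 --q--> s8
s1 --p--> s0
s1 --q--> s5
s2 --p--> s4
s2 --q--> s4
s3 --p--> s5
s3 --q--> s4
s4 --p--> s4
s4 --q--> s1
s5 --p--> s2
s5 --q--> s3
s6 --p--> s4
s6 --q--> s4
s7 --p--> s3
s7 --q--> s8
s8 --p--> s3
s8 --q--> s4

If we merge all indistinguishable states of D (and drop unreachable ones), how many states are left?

States {s6,s7} cannot be reached from the start state, so discard them.
Initial partition by acceptance: {s0,s2,s3,s4,s5,s8} | {s1}.
Refine {s0,s2,s3,s4,s5,s8} on symbol q: members go to different blocks, giving {s0,s2,s3,s5,s8} and {s4}.
Refine {s0,s2,s3,s5,s8} on symbol p: members go to different blocks, giving {s0,s3,s5,s8} and {s2}.
On input p, block {s0,s3,s5,s8} splits into {s0,s3,s8} and {s5}.
Split {s0,s3,s8} by δ(·,p) → {s0,s8} and {s3}.
Split {s0,s8} by δ(·,q) → {s0} and {s8}.
The partition is now stable with 7 blocks: {s0} | {s1} | {s4} | {s2} | {s5} | {s3} | {s8}.

7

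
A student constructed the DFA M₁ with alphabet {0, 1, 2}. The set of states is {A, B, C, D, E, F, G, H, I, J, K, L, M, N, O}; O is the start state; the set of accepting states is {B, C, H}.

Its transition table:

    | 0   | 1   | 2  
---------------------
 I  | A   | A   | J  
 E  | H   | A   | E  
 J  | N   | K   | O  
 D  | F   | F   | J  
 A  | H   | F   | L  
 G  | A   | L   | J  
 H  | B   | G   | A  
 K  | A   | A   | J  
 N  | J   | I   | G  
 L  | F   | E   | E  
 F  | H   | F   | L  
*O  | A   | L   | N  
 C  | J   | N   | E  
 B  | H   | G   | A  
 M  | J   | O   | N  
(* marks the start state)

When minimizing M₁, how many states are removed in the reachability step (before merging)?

3

No path from O leads to C, D, M; the other 12 states are all reachable.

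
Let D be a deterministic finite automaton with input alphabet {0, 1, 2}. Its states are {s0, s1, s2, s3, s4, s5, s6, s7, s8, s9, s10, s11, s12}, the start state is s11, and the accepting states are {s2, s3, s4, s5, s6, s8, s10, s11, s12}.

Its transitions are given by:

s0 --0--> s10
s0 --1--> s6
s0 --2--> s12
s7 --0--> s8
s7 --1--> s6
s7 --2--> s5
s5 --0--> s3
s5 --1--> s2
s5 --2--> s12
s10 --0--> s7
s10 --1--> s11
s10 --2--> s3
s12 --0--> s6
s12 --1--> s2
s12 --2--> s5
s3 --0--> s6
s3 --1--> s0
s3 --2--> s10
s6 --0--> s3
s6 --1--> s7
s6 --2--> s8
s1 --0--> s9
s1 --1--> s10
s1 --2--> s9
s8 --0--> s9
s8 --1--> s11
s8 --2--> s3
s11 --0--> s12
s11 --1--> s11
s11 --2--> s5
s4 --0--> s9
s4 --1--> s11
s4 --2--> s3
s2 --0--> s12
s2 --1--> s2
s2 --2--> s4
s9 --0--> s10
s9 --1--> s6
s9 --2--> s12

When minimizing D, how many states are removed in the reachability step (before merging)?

1

BFS from s11 reaches {s0, s2, s3, s4, s5, s6, s7, s8, s9, s10, s11, s12}; the 1 state(s) s1 are never visited.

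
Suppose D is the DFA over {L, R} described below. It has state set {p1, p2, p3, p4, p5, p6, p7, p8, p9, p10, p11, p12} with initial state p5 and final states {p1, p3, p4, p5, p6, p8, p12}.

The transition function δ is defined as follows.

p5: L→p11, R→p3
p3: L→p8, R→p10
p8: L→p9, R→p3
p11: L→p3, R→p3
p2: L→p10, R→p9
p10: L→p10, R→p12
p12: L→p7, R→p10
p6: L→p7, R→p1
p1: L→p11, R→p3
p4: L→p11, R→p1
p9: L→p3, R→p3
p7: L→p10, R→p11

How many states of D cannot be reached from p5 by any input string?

Starting at p5 and following transitions, the reachable set is {p3, p5, p7, p8, p9, p10, p11, p12}. That leaves p1, p2, p4, p6 unreachable — 4 in total.

4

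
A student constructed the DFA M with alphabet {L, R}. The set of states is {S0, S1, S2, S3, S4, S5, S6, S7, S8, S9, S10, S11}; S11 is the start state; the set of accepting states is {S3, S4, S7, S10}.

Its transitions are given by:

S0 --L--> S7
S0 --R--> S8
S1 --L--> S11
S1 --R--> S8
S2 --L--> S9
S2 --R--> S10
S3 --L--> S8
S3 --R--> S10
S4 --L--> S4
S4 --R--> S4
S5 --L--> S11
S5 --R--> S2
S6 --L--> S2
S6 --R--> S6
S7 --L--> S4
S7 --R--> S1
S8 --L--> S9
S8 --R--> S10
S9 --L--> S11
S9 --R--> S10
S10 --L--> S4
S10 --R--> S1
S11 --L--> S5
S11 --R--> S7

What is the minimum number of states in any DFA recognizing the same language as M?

Reachable states from the start: {S1,S2,S4,S5,S7,S8,S9,S10,S11}. Unreachable: {S0,S3,S6} — drop them.
Start with accepting vs non-accepting: {S4,S7,S10} | {S1,S2,S5,S8,S9,S11}.
On input R, block {S4,S7,S10} splits into {S7,S10} and {S4}.
On input R, block {S1,S2,S5,S8,S9,S11} splits into {S2,S8,S9,S11} and {S1,S5}.
Refine {S2,S8,S9,S11} on symbol L: members go to different blocks, giving {S2,S8,S9} and {S11}.
On input L, block {S2,S8,S9} splits into {S2,S8} and {S9}.
Stable partition: {S7,S10} | {S2,S8} | {S4} | {S1,S5} | {S11} | {S9} — 6 equivalence classes.

6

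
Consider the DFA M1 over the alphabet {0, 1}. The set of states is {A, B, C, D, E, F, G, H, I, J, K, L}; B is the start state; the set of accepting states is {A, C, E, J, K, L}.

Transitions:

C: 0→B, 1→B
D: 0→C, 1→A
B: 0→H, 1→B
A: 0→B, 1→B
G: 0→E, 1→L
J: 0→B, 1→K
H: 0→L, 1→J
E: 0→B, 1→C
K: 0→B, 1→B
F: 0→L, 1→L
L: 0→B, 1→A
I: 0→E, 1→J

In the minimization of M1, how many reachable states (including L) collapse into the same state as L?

Reachable states from the start: {A,B,H,J,K,L}. Unreachable: {C,D,E,F,G,I} — drop them.
Start with accepting vs non-accepting: {A,J,K,L} | {B,H}.
On input 1, block {A,J,K,L} splits into {A,K} and {J,L}.
Split {B,H} by δ(·,0) → {B} and {H}.
No further refinement is possible. Final partition (4 blocks): {A,K} | {B} | {J,L} | {H}.
State L belongs to the block {J,L}, which has 2 states.

2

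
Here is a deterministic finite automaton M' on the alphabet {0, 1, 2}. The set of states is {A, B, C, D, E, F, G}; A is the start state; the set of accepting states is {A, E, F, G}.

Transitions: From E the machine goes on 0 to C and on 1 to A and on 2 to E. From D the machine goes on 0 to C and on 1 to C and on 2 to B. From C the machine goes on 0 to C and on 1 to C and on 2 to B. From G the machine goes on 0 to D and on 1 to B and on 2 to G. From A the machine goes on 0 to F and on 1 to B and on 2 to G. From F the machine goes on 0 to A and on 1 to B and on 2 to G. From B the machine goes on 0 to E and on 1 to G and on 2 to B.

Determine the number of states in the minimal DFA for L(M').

5

All states are reachable from the start state.
P0 = {A,E,F,G} | {B,C,D}.
On input 0, block {A,E,F,G} splits into {A,F} and {E,G}.
Refine {B,C,D} on symbol 0: members go to different blocks, giving {C,D} and {B}.
Split {E,G} by δ(·,1) → {E} and {G}.
The partition is now stable with 5 blocks: {A,F} | {C,D} | {E} | {B} | {G}.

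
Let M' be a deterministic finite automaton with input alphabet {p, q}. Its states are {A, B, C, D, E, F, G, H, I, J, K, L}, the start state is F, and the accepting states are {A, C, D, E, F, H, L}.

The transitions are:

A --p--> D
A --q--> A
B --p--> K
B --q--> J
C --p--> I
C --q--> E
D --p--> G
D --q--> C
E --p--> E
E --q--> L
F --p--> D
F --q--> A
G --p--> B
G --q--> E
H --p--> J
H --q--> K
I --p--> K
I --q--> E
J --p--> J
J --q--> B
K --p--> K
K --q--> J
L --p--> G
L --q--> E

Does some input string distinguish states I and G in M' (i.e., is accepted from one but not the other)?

No

First remove the unreachable states {H}; 11 states remain.
Initial partition by acceptance: {A,C,D,E,F,L} | {B,G,I,J,K}.
Split {A,C,D,E,F,L} by δ(·,p) → {A,E,F} and {C,D,L}.
Split {A,E,F} by δ(·,p) → {A,F} and {E}.
Refine {B,G,I,J,K} on symbol q: members go to different blocks, giving {B,J,K} and {G,I}.
On input q, block {C,D,L} splits into {C,L} and {D}.
No further refinement is possible. Final partition (6 blocks): {A,F} | {B,J,K} | {C,L} | {E} | {G,I} | {D}.
I and G lie in the same block of the stable partition, so they are equivalent — no string distinguishes them.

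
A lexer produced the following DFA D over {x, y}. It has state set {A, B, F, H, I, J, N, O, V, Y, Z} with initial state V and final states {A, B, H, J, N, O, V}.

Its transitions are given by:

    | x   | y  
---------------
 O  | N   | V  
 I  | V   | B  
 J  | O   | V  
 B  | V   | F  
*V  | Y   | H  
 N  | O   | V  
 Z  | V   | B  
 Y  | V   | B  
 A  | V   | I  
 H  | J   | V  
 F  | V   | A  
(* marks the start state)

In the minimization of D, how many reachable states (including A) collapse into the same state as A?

First remove the unreachable states {Z}; 10 states remain.
Start with accepting vs non-accepting: {A,B,H,J,N,O,V} | {F,I,Y}.
Refine {A,B,H,J,N,O,V} on symbol x: members go to different blocks, giving {A,B,H,J,N,O} and {V}.
On input x, block {A,B,H,J,N,O} splits into {H,J,N,O} and {A,B}.
Stable partition: {H,J,N,O} | {F,I,Y} | {V} | {A,B} — 4 equivalence classes.
State A belongs to the block {A,B}, which has 2 states.

2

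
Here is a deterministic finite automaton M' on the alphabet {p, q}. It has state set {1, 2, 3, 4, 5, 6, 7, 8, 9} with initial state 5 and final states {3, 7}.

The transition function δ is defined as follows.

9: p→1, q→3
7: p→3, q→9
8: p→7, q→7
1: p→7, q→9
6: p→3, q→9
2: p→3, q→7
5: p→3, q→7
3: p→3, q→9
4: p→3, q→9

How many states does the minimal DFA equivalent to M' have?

States {2,4,6,8} cannot be reached from the start state, so discard them.
Start with accepting vs non-accepting: {3,7} | {1,5,9}.
On input p, block {1,5,9} splits into {1,5} and {9}.
Split {1,5} by δ(·,q) → {1} and {5}.
The partition is now stable with 4 blocks: {3,7} | {1} | {9} | {5}.

4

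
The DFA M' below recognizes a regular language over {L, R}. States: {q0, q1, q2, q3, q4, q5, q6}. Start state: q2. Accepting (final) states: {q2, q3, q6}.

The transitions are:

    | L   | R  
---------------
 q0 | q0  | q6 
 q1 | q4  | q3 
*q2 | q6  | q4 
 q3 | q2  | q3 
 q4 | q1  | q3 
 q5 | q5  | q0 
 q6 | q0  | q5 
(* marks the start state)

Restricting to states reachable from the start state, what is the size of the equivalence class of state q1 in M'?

2

P0 = {q2,q3,q6} | {q0,q1,q4,q5}.
Split {q2,q3,q6} by δ(·,L) → {q2,q3} and {q6}.
Refine {q2,q3} on symbol L: members go to different blocks, giving {q2} and {q3}.
Refine {q0,q1,q4,q5} on symbol R: members go to different blocks, giving {q1,q4} and {q0} and {q5}.
The partition is now stable with 6 blocks: {q2} | {q1,q4} | {q6} | {q3} | {q0} | {q5}.
State q1 belongs to the block {q1,q4}, which has 2 states.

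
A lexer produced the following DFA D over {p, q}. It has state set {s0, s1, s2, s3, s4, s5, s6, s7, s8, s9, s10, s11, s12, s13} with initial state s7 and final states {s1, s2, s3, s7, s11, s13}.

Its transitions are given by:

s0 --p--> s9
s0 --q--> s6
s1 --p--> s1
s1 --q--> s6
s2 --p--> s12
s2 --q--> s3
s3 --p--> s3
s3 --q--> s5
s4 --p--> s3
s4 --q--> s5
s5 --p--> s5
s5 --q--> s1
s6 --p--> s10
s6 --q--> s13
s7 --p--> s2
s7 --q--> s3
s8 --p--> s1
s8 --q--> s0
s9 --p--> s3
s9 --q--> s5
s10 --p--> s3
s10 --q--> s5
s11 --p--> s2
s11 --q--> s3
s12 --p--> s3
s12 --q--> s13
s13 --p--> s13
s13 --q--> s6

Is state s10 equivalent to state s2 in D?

Reachable states from the start: {s1,s2,s3,s5,s6,s7,s10,s12,s13}. Unreachable: {s0,s4,s8,s9,s11} — drop them.
Start with accepting vs non-accepting: {s1,s2,s3,s7,s13} | {s5,s6,s10,s12}.
Refine {s1,s2,s3,s7,s13} on symbol p: members go to different blocks, giving {s1,s3,s7,s13} and {s2}.
Refine {s1,s3,s7,s13} on symbol p: members go to different blocks, giving {s1,s3,s13} and {s7}.
On input p, block {s5,s6,s10,s12} splits into {s5,s6} and {s10,s12}.
Split {s5,s6} by δ(·,p) → {s5} and {s6}.
Split {s1,s3,s13} by δ(·,q) → {s1,s13} and {s3}.
On input q, block {s10,s12} splits into {s10} and {s12}.
Stable partition: {s1,s13} | {s5} | {s2} | {s7} | {s10} | {s6} | {s3} | {s12} — 8 equivalence classes.
s10 and s2 end up in different blocks, so they are distinguishable. For instance, the string 'ε' is accepted from only s2.

No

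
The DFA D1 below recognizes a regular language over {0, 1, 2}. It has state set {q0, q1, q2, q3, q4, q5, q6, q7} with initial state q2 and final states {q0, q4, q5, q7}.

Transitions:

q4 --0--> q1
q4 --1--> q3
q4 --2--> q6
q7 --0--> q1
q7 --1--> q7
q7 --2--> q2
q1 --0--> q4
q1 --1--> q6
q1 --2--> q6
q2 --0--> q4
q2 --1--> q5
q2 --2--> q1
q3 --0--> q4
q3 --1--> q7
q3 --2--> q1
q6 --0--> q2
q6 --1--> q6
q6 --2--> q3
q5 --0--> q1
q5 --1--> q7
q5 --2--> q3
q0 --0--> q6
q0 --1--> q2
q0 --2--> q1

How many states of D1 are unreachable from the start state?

1

No path from q2 leads to q0; the other 7 states are all reachable.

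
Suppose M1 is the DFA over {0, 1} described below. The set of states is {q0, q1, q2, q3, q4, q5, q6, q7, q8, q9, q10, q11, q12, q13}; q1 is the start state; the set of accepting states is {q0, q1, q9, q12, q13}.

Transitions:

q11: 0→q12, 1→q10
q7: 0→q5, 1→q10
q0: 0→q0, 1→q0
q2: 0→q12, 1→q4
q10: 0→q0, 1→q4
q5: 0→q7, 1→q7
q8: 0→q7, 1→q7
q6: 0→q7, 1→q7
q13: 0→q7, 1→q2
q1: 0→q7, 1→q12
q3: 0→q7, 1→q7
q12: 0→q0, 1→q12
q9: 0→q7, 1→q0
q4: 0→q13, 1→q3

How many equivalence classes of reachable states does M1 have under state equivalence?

7

First remove the unreachable states {q6,q8,q9,q11}; 10 states remain.
P0 = {q0,q1,q12,q13} | {q2,q3,q4,q5,q7,q10}.
Refine {q0,q1,q12,q13} on symbol 0: members go to different blocks, giving {q0,q12} and {q1,q13}.
On input 0, block {q2,q3,q4,q5,q7,q10} splits into {q3,q5,q7} and {q2,q10} and {q4}.
On input 1, block {q3,q5,q7} splits into {q3,q5} and {q7}.
Split {q1,q13} by δ(·,1) → {q1} and {q13}.
The partition is now stable with 7 blocks: {q0,q12} | {q3,q5} | {q1} | {q2,q10} | {q4} | {q7} | {q13}.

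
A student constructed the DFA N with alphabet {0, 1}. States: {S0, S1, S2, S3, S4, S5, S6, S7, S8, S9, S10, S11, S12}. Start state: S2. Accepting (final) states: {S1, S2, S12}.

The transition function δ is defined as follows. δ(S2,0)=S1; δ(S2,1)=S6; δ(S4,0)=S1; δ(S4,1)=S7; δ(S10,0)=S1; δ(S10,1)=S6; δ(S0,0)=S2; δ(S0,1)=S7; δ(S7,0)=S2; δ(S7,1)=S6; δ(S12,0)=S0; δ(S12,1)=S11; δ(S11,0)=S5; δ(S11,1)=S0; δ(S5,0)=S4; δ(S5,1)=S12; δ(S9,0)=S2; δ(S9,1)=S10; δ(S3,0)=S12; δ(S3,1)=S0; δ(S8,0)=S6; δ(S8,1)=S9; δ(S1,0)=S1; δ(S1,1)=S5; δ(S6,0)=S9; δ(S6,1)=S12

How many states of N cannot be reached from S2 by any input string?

2

Starting at S2 and following transitions, the reachable set is {S0, S1, S2, S4, S5, S6, S7, S9, S10, S11, S12}. That leaves S3, S8 unreachable — 2 in total.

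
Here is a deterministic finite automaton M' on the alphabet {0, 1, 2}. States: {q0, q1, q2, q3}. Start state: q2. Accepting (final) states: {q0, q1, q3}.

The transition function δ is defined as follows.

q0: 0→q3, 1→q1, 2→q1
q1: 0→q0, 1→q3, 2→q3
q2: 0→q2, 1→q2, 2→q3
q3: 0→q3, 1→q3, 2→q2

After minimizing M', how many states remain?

2

States {q0,q1} cannot be reached from the start state, so discard them.
Initial partition by acceptance: {q3} | {q2}.
Stable partition: {q3} | {q2} — 2 equivalence classes.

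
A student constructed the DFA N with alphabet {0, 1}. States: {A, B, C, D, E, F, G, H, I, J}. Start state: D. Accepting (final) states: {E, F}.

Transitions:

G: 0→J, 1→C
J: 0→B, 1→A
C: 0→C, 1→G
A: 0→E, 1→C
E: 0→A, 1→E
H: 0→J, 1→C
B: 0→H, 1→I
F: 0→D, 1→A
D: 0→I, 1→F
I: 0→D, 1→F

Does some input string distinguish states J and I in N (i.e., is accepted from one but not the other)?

Start with accepting vs non-accepting: {E,F} | {A,B,C,D,G,H,I,J}.
Split {E,F} by δ(·,1) → {E} and {F}.
Split {A,B,C,D,G,H,I,J} by δ(·,0) → {B,C,D,G,H,I,J} and {A}.
Split {B,C,D,G,H,I,J} by δ(·,1) → {B,C,G,H} and {D,I} and {J}.
Split {B,C,G,H} by δ(·,0) → {B,C} and {G,H}.
Refine {B,C} on symbol 0: members go to different blocks, giving {B} and {C}.
No further refinement is possible. Final partition (8 blocks): {E} | {B} | {F} | {A} | {D,I} | {J} | {G,H} | {C}.
J and I end up in different blocks, so they are distinguishable. For instance, the string '1' is accepted from only I.

Yes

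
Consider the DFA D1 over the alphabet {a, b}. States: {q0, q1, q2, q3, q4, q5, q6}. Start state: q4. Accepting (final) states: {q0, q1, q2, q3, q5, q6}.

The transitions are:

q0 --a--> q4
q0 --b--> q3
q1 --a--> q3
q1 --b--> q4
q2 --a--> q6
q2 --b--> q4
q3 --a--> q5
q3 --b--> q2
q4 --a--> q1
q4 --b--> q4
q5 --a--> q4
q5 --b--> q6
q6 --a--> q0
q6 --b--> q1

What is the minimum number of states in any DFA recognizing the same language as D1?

Every state is reachable, so we keep all 7.
P0 = {q0,q1,q2,q3,q5,q6} | {q4}.
Refine {q0,q1,q2,q3,q5,q6} on symbol a: members go to different blocks, giving {q1,q2,q3,q6} and {q0,q5}.
Split {q1,q2,q3,q6} by δ(·,a) → {q1,q2} and {q3,q6}.
Stable partition: {q1,q2} | {q4} | {q0,q5} | {q3,q6} — 4 equivalence classes.

4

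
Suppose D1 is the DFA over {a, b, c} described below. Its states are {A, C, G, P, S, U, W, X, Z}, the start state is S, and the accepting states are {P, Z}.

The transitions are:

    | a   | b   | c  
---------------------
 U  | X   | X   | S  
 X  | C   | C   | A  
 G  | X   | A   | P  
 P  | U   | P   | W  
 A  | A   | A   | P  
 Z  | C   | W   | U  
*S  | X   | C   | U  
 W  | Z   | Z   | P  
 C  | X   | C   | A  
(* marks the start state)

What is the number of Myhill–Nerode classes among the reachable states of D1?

States {G} cannot be reached from the start state, so discard them.
Initial partition by acceptance: {P,Z} | {A,C,S,U,W,X}.
On input b, block {P,Z} splits into {Z} and {P}.
On input a, block {A,C,S,U,W,X} splits into {A,C,S,U,X} and {W}.
On input c, block {A,C,S,U,X} splits into {C,S,U,X} and {A}.
Split {C,S,U,X} by δ(·,c) → {C,X} and {S,U}.
The partition is now stable with 6 blocks: {Z} | {C,X} | {P} | {W} | {A} | {S,U}.

6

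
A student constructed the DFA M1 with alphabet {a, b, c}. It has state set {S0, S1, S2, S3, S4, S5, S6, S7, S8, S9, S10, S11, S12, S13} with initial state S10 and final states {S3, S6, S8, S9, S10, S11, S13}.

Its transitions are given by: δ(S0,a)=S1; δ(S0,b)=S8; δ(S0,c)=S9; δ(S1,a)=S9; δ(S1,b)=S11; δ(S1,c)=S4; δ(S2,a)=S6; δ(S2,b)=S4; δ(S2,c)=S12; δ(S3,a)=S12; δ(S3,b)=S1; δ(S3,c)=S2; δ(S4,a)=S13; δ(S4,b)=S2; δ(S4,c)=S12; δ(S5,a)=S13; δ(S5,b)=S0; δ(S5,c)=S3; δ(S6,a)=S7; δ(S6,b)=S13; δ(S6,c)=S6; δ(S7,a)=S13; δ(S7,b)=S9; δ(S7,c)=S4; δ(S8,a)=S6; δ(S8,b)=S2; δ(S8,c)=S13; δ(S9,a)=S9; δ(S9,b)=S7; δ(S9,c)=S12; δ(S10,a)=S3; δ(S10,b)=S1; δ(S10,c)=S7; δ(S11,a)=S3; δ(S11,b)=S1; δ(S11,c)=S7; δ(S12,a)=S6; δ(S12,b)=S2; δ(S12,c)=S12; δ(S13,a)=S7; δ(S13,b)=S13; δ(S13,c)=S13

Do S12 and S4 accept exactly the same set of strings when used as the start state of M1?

Yes

States {S0,S5,S8} cannot be reached from the start state, so discard them.
P0 = {S3,S6,S9,S10,S11,S13} | {S1,S2,S4,S7,S12}.
Split {S3,S6,S9,S10,S11,S13} by δ(·,a) → {S3,S6,S13} and {S9,S10,S11}.
Split {S3,S6,S13} by δ(·,b) → {S6,S13} and {S3}.
Split {S1,S2,S4,S7,S12} by δ(·,a) → {S2,S4,S7,S12} and {S1}.
Refine {S2,S4,S7,S12} on symbol b: members go to different blocks, giving {S2,S4,S12} and {S7}.
On input a, block {S9,S10,S11} splits into {S10,S11} and {S9}.
Stable partition: {S6,S13} | {S2,S4,S12} | {S10,S11} | {S3} | {S1} | {S7} | {S9} — 7 equivalence classes.
S12 and S4 lie in the same block of the stable partition, so they are equivalent — no string distinguishes them.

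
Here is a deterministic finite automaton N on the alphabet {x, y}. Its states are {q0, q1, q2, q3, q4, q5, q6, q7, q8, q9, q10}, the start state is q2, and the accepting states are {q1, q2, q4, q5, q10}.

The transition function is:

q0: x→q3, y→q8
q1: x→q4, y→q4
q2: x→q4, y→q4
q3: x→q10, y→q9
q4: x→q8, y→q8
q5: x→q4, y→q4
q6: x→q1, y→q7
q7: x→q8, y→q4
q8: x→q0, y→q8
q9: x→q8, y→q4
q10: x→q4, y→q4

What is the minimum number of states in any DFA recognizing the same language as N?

6

States {q1,q5,q6,q7} cannot be reached from the start state, so discard them.
Initial partition by acceptance: {q2,q4,q10} | {q0,q3,q8,q9}.
Refine {q2,q4,q10} on symbol x: members go to different blocks, giving {q2,q10} and {q4}.
Refine {q0,q3,q8,q9} on symbol x: members go to different blocks, giving {q0,q8,q9} and {q3}.
On input x, block {q0,q8,q9} splits into {q8,q9} and {q0}.
Refine {q8,q9} on symbol x: members go to different blocks, giving {q8} and {q9}.
Stable partition: {q2,q10} | {q8} | {q4} | {q3} | {q0} | {q9} — 6 equivalence classes.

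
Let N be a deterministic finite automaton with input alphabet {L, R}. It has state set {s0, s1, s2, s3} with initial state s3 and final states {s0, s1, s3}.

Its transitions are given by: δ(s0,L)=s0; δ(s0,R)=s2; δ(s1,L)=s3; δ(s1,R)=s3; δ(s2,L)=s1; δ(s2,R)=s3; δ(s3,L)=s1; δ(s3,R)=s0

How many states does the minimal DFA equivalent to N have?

4

Every state is reachable, so we keep all 4.
P0 = {s0,s1,s3} | {s2}.
On input R, block {s0,s1,s3} splits into {s1,s3} and {s0}.
Split {s1,s3} by δ(·,R) → {s1} and {s3}.
The partition is now stable with 4 blocks: {s1} | {s2} | {s0} | {s3}.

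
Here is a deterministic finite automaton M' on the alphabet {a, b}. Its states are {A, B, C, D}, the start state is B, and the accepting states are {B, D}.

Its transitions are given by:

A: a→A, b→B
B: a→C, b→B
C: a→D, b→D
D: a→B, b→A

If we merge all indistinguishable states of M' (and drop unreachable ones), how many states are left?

Initial partition by acceptance: {B,D} | {A,C}.
Refine {B,D} on symbol a: members go to different blocks, giving {B} and {D}.
On input a, block {A,C} splits into {A} and {C}.
The partition is now stable with 4 blocks: {B} | {A} | {D} | {C}.

4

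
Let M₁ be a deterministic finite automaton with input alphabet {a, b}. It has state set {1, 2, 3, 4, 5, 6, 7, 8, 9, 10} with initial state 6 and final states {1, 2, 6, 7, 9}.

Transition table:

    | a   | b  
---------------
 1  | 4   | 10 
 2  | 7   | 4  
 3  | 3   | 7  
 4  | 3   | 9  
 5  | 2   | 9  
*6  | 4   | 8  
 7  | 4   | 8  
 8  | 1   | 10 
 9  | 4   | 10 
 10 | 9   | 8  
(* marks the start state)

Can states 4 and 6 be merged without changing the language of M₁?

No

Reachable states from the start: {1,3,4,6,7,8,9,10}. Unreachable: {2,5} — drop them.
Initial partition by acceptance: {1,6,7,9} | {3,4,8,10}.
Split {3,4,8,10} by δ(·,a) → {3,4} and {8,10}.
Stable partition: {1,6,7,9} | {3,4} | {8,10} — 3 equivalence classes.
4 and 6 end up in different blocks, so they are distinguishable. For instance, the string 'ε' is accepted from only 6.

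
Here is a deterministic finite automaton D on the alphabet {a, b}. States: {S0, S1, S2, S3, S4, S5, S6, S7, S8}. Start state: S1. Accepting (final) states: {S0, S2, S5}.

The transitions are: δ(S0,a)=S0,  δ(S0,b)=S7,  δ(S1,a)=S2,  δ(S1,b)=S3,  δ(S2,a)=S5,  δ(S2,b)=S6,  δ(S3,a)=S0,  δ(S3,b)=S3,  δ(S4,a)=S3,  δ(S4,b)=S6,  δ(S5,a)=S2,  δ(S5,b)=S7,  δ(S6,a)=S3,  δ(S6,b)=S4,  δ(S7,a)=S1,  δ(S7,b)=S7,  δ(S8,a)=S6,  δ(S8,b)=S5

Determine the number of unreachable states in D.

1

No path from S1 leads to S8; the other 8 states are all reachable.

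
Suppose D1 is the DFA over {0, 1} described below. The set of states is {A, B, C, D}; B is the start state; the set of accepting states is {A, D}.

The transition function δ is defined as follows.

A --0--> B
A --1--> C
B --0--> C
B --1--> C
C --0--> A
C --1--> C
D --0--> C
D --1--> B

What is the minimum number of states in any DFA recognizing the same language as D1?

States {D} cannot be reached from the start state, so discard them.
P0 = {A} | {B,C}.
On input 0, block {B,C} splits into {B} and {C}.
No further refinement is possible. Final partition (3 blocks): {A} | {B} | {C}.

3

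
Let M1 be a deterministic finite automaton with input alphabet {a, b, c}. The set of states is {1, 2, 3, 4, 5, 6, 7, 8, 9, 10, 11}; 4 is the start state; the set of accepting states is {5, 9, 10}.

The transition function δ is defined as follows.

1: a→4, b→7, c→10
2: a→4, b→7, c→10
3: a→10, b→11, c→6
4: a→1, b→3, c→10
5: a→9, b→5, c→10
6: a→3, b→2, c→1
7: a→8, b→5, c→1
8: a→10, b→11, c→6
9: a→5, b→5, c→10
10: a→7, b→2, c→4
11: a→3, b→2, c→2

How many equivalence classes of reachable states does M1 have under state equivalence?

Every state is reachable, so we keep all 11.
P0 = {5,9,10} | {1,2,3,4,6,7,8,11}.
Refine {5,9,10} on symbol a: members go to different blocks, giving {5,9} and {10}.
Refine {1,2,3,4,6,7,8,11} on symbol a: members go to different blocks, giving {1,2,4,6,7,11} and {3,8}.
Refine {1,2,4,6,7,11} on symbol a: members go to different blocks, giving {1,2,4} and {6,7,11}.
Split {1,2,4} by δ(·,b) → {1,2} and {4}.
Split {6,7,11} by δ(·,b) → {6,11} and {7}.
Stable partition: {5,9} | {1,2} | {10} | {3,8} | {6,11} | {4} | {7} — 7 equivalence classes.

7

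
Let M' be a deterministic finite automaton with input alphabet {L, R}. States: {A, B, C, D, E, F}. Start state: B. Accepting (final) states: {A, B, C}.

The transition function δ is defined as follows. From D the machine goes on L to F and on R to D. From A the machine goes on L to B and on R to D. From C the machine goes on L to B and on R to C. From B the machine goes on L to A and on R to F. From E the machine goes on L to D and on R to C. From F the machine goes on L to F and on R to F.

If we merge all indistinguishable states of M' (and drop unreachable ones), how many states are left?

Reachable states from the start: {A,B,D,F}. Unreachable: {C,E} — drop them.
Initial partition by acceptance: {A,B} | {D,F}.
The partition is now stable with 2 blocks: {A,B} | {D,F}.

2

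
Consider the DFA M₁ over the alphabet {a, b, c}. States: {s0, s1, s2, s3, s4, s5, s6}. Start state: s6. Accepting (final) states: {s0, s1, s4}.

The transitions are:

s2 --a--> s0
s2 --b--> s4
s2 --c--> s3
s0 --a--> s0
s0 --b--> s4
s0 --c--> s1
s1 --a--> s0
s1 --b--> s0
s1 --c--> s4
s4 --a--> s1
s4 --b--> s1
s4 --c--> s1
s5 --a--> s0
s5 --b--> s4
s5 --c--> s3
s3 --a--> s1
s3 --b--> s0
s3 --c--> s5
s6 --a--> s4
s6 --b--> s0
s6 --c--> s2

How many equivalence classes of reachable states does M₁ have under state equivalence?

2

Start with accepting vs non-accepting: {s0,s1,s4} | {s2,s3,s5,s6}.
Stable partition: {s0,s1,s4} | {s2,s3,s5,s6} — 2 equivalence classes.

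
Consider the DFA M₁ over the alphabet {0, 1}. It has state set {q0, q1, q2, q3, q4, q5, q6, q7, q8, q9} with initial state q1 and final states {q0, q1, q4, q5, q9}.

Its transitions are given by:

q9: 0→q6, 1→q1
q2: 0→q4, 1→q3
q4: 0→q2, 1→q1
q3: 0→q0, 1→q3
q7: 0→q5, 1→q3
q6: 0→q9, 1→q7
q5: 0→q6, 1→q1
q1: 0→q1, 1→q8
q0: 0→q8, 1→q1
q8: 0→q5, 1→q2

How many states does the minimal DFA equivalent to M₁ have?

Every state is reachable, so we keep all 10.
Initial partition by acceptance: {q0,q1,q4,q5,q9} | {q2,q3,q6,q7,q8}.
Split {q0,q1,q4,q5,q9} by δ(·,0) → {q0,q4,q5,q9} and {q1}.
No further refinement is possible. Final partition (3 blocks): {q0,q4,q5,q9} | {q2,q3,q6,q7,q8} | {q1}.

3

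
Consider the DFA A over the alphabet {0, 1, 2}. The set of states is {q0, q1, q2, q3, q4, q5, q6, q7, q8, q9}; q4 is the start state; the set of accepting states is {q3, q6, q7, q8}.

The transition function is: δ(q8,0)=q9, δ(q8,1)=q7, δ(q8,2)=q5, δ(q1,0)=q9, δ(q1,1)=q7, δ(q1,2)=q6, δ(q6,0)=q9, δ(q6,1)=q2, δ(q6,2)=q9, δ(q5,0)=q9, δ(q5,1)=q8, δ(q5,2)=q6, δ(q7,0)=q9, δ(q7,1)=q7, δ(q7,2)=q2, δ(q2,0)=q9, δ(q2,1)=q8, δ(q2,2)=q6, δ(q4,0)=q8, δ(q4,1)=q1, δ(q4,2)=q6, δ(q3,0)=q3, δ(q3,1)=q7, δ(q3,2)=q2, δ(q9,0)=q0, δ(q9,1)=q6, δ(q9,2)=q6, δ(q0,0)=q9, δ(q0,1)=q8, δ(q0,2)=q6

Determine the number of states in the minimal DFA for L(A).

Reachable states from the start: {q0,q1,q2,q4,q5,q6,q7,q8,q9}. Unreachable: {q3} — drop them.
Initial partition by acceptance: {q6,q7,q8} | {q0,q1,q2,q4,q5,q9}.
Split {q6,q7,q8} by δ(·,1) → {q7,q8} and {q6}.
Split {q0,q1,q2,q4,q5,q9} by δ(·,0) → {q0,q1,q2,q5,q9} and {q4}.
Refine {q0,q1,q2,q5,q9} on symbol 1: members go to different blocks, giving {q0,q1,q2,q5} and {q9}.
Stable partition: {q7,q8} | {q0,q1,q2,q5} | {q6} | {q4} | {q9} — 5 equivalence classes.

5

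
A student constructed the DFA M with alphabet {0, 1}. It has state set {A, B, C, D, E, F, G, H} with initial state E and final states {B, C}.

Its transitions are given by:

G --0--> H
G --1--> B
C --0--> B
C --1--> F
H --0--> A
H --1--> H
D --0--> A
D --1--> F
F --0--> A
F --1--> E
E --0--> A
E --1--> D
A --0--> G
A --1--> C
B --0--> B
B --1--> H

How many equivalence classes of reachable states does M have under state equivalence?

Start with accepting vs non-accepting: {B,C} | {A,D,E,F,G,H}.
Split {A,D,E,F,G,H} by δ(·,1) → {D,E,F,H} and {A,G}.
Refine {A,G} on symbol 0: members go to different blocks, giving {A} and {G}.
The partition is now stable with 4 blocks: {B,C} | {D,E,F,H} | {A} | {G}.

4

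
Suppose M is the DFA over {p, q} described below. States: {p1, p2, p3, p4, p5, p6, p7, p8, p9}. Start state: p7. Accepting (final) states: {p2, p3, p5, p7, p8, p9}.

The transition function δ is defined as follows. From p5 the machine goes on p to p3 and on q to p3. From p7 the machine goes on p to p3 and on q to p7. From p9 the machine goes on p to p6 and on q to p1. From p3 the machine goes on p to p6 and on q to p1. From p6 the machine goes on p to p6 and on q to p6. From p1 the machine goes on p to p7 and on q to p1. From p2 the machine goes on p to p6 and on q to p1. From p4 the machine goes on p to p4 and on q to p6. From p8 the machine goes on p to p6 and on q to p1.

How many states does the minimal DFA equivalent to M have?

4

First remove the unreachable states {p2,p4,p5,p8,p9}; 4 states remain.
Initial partition by acceptance: {p3,p7} | {p1,p6}.
On input p, block {p3,p7} splits into {p3} and {p7}.
Refine {p1,p6} on symbol p: members go to different blocks, giving {p1} and {p6}.
The partition is now stable with 4 blocks: {p3} | {p1} | {p7} | {p6}.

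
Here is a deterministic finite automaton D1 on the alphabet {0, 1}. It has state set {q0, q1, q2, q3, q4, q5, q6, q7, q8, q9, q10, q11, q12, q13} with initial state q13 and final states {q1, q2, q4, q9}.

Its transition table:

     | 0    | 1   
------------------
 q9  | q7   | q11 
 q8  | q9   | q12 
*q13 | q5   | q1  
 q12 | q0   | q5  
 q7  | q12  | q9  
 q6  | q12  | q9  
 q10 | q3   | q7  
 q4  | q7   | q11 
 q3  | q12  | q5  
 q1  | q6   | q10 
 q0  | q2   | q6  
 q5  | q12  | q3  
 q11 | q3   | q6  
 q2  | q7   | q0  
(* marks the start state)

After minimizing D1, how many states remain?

First remove the unreachable states {q4,q8}; 12 states remain.
P0 = {q1,q2,q9} | {q0,q3,q5,q6,q7,q10,q11,q12,q13}.
Refine {q0,q3,q5,q6,q7,q10,q11,q12,q13} on symbol 0: members go to different blocks, giving {q3,q5,q6,q7,q10,q11,q12,q13} and {q0}.
On input 1, block {q1,q2,q9} splits into {q1,q9} and {q2}.
Split {q3,q5,q6,q7,q10,q11,q12,q13} by δ(·,0) → {q3,q5,q6,q7,q10,q11,q13} and {q12}.
Refine {q3,q5,q6,q7,q10,q11,q13} on symbol 0: members go to different blocks, giving {q3,q5,q6,q7} and {q10,q11,q13}.
Refine {q3,q5,q6,q7} on symbol 1: members go to different blocks, giving {q3,q5} and {q6,q7}.
On input 1, block {q10,q11,q13} splits into {q10,q11} and {q13}.
The partition is now stable with 8 blocks: {q1,q9} | {q3,q5} | {q0} | {q2} | {q12} | {q10,q11} | {q6,q7} | {q13}.

8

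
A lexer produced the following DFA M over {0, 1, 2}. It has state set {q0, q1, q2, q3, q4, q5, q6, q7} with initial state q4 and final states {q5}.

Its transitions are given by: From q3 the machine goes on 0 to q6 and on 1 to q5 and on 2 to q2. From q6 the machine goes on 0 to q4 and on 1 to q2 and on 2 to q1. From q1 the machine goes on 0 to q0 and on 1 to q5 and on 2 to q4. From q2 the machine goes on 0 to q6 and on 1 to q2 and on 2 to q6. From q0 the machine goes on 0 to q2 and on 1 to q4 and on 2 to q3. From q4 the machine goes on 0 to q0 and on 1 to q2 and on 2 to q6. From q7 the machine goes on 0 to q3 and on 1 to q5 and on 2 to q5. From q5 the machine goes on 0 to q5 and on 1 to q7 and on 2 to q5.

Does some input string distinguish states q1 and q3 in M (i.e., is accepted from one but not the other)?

No

All states are reachable from the start state.
Start with accepting vs non-accepting: {q5} | {q0,q1,q2,q3,q4,q6,q7}.
Split {q0,q1,q2,q3,q4,q6,q7} by δ(·,1) → {q0,q2,q4,q6} and {q1,q3,q7}.
Refine {q0,q2,q4,q6} on symbol 2: members go to different blocks, giving {q0,q6} and {q2,q4}.
Refine {q1,q3,q7} on symbol 0: members go to different blocks, giving {q1,q3} and {q7}.
The partition is now stable with 5 blocks: {q5} | {q0,q6} | {q1,q3} | {q2,q4} | {q7}.
q1 and q3 lie in the same block of the stable partition, so they are equivalent — no string distinguishes them.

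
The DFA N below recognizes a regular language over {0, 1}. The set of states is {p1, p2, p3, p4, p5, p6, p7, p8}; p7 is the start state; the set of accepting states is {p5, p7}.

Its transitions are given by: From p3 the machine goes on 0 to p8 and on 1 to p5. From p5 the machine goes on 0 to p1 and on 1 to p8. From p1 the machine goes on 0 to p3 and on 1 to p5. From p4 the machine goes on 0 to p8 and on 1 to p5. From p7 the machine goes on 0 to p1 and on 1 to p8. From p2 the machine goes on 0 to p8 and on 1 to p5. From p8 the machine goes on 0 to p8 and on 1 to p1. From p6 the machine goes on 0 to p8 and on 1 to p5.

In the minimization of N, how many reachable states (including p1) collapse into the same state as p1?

1

States {p2,p4,p6} cannot be reached from the start state, so discard them.
Initial partition by acceptance: {p5,p7} | {p1,p3,p8}.
Refine {p1,p3,p8} on symbol 1: members go to different blocks, giving {p1,p3} and {p8}.
Refine {p1,p3} on symbol 0: members go to different blocks, giving {p1} and {p3}.
Stable partition: {p5,p7} | {p1} | {p8} | {p3} — 4 equivalence classes.
State p1 belongs to the block {p1}, which has 1 states.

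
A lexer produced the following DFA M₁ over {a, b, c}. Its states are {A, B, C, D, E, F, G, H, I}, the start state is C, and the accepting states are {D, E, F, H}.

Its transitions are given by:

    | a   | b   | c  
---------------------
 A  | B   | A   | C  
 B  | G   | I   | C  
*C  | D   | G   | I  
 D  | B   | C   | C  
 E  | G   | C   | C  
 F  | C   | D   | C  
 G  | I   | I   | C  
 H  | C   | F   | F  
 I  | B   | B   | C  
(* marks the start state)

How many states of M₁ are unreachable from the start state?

BFS from C reaches {B, C, D, G, I}; the 4 state(s) A, E, F, H are never visited.

4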